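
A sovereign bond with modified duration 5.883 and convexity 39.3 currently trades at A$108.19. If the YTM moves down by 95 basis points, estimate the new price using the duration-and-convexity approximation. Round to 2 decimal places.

A$114.43

Duration effect: -D_mod·Δy = -5.883 × (-0.0095) = +0.0558885
Convexity effect: ½·C·(Δy)² = 0.5 × 39.3 × (-0.0095)² = +0.0017734125
ΔP/P ≈ +0.0558885 + 0.0017734125 = +0.0576619125
New price ≈ 108.19 × (1 + 0.0576619125) = 114.428442313375.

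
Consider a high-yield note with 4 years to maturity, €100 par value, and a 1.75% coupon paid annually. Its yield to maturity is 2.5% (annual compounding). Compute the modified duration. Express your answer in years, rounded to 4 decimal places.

3.8013 years

Periodic yield y = 0.025. First find Macaulay duration:
  t   CF        PV=CF/(1+0.025)^t    t·PV
  1         1.75         1.7073         1.7073
  2         1.75         1.6657         3.3314
  3         1.75         1.6250         4.8751
  4       101.75        92.1805       368.7219
  Σ                     97.1785       378.6357
P = 97.1785; Macaulay duration = 378.6357 / 97.1785 = 3.89629 years.
Modified duration = D_Mac / (1 + y) = 3.89629 / 1.025 = 3.80126 years.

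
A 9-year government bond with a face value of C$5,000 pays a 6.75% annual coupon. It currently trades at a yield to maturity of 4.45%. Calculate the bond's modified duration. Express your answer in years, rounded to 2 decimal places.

6.89 years

Periodic yield y = 0.0445. First find Macaulay duration:
  t   CF        PV=CF/(1+0.0445)^t    t·PV
  1       337.50       323.1211       323.1211
  2       337.50       309.3548       618.7096
  3       337.50       296.1750       888.5251
  4       337.50       283.5568     1,134.2270
  5       337.50       271.4761     1,357.3804
  6       337.50       259.9101     1,559.4604
  7       337.50       248.8368     1,741.8578
  8       337.50       238.2354     1,905.8829
  9     5,337.50     3,607.1308    32,464.1771
  Σ                  5,837.7968    41,993.3415
P = 5,837.7968; Macaulay duration = 41,993.3415 / 5,837.7968 = 7.19335 years.
Modified duration = D_Mac / (1 + y) = 7.19335 / 1.0445 = 6.88689 years.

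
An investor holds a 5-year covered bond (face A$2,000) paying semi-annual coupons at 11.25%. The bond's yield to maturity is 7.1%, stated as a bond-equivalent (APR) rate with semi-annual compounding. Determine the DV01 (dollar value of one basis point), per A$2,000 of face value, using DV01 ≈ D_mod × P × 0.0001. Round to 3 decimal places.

Periodic yield y = 0.0355.
  t   CF        PV=CF/(1+0.0355)^t    t·PV
  1       112.50       108.6432       108.6432
  2       112.50       104.9186       209.8371
  3       112.50       101.3216       303.9649
  4       112.50        97.8480       391.3921
  5       112.50        94.4935       472.4676
  6       112.50        91.2540       547.5240
  7       112.50        88.1255       616.8788
  8       112.50        85.1043       680.8347
  9       112.50        82.1867       739.6804
  10    2,112.50     1,490.3754    14,903.7544
  Σ                  2,344.2709    18,974.9772
P = 2,344.2709; D_Mac = 8.09419 half-year periods = 4.04710 yrs; D_mod = 3.90835 yrs.
DV01 ≈ 3.90835 × 2,344.2709 × 0.0001 = 0.916223.

A$0.916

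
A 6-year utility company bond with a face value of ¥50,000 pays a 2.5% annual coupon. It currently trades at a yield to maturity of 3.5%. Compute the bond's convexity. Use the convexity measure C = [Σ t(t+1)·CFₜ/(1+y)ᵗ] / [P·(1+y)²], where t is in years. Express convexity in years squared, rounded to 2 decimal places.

With y = 0.035:
  t   CF        PV=CF/(1+0.035)^t    t·PV        t(t+1)·PV
  1     1,250.00     1,207.7295     1,207.7295       2,415.4589
  2     1,250.00     1,166.8884     2,333.7768       7,001.3303
  3     1,250.00     1,127.4284     3,382.2851      13,529.1406
  4     1,250.00     1,089.3028     4,357.2111      21,786.0557
  5     1,250.00     1,052.4665     5,262.3323      31,573.9938
  6    51,250.00    41,691.9080   250,151.4481   1,751,060.1369
  Σ                 47,335.7235   266,694.7829   1,827,366.1161
P = 47,335.7235.
Convexity = Σ t(t+1)·PV / [P·(1+y)²] = 1,827,366.1161 / (47,335.7235 × 1.071225) = 36.03760.

36.04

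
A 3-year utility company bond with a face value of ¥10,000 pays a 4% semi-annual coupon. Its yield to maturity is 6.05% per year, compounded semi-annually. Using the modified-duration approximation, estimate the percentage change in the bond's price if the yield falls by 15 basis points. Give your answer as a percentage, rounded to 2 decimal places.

+0.42%

Periodic yield y = 0.03025. Modified duration first:
  t   CF        PV=CF/(1+0.03025)^t    t·PV
  1       200.00       194.1276       194.1276
  2       200.00       188.4277       376.8554
  3       200.00       182.8951       548.6854
  4       200.00       177.5250       710.1000
  5       200.00       172.3125       861.5627
  6    10,200.00     8,529.9097    51,179.4581
  Σ                  9,445.1977    53,870.7891
P = 9,445.1977; D_Mac = 5.70351 half-year periods = 2.85176 yrs; D_mod = 2.85176/(1+0.03025) = 2.76802 yrs.
ΔP/P ≈ -D_mod · Δy = -2.76802 × (-0.0015) = +0.004152 = +0.4152%.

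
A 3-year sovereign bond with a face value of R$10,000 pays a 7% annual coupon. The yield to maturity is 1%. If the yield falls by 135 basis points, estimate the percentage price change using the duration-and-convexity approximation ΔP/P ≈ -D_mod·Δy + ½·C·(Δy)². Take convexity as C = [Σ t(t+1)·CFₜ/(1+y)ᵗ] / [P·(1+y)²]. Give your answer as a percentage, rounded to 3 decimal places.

+3.873%

With y = 0.01:
  t   CF        PV=CF/(1+0.01)^t    t·PV        t(t+1)·PV
  1       700.00       693.0693       693.0693       1,386.1386
  2       700.00       686.2072     1,372.4145       4,117.2434
  3    10,700.00    10,385.3146    31,155.9437     124,623.7750
  Σ                 11,764.5911    33,221.4275     130,127.1570
P = 11,764.5911; D_Mac = 2.82385 yrs; D_mod = 2.79589 yrs; C = 10.84297.
Duration effect: -2.79589 × (-0.0135) = +0.037745
Convexity effect: 0.5 × 10.84297 × (-0.0135)² = +0.0009881
ΔP/P ≈ +0.037745 + 0.0009881 = +0.038733 = +3.8733%.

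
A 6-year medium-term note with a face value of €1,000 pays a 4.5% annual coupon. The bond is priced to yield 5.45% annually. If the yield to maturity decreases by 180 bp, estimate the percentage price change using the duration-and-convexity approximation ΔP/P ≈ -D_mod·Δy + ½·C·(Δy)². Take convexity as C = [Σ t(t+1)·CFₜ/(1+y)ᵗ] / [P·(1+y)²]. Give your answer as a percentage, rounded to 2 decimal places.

+9.70%

With y = 0.0545:
  t   CF        PV=CF/(1+0.0545)^t    t·PV        t(t+1)·PV
  1        45.00        42.6743        42.6743          85.3485
  2        45.00        40.4687        80.9374         242.8123
  3        45.00        38.3772       115.1315         460.5258
  4        45.00        36.3937       145.5748         727.8739
  5        45.00        34.5128       172.5638       1,035.3826
  6     1,045.00       760.0406     4,560.2435      31,921.7047
  Σ                    952.4672     5,117.1252      34,473.6479
P = 952.4672; D_Mac = 5.37250 yrs; D_mod = 5.09483 yrs; C = 32.54948.
Duration effect: -5.09483 × (-0.018) = +0.091707
Convexity effect: 0.5 × 32.54948 × (-0.018)² = +0.0052730
ΔP/P ≈ +0.091707 + 0.0052730 = +0.096980 = +9.6980%.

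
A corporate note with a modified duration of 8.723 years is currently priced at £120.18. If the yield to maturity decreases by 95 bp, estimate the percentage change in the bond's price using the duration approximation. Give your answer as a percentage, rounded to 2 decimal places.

Duration approximation: ΔP/P ≈ -D_mod · Δy = -8.723 × (-0.0095) = +0.0828685.
As a percentage: +8.28685%.

+8.29%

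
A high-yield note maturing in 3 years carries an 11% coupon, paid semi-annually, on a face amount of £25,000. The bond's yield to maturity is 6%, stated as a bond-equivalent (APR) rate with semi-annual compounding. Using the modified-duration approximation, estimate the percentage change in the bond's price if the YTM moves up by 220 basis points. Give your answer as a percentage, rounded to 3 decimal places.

Periodic yield y = 0.03. Modified duration first:
  t   CF        PV=CF/(1+0.03)^t    t·PV
  1     1,375.00     1,334.9515     1,334.9515
  2     1,375.00     1,296.0694     2,592.1388
  3     1,375.00     1,258.3198     3,774.9593
  4     1,375.00     1,221.6697     4,886.6788
  5     1,375.00     1,186.0871     5,930.4354
  6    26,375.00    22,088.6473   132,531.8836
  Σ                 28,385.7447   151,051.0473
P = 28,385.7447; D_Mac = 5.32137 half-year periods = 2.66068 yrs; D_mod = 2.66068/(1+0.03) = 2.58319 yrs.
ΔP/P ≈ -D_mod · Δy = -2.58319 × (+0.022) = -0.056830 = -5.6830%.

-5.683%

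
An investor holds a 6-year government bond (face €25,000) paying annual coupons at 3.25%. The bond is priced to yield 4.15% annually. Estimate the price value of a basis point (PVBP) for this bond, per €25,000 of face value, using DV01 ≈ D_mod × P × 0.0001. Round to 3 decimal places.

Periodic yield y = 0.0415.
  t   CF        PV=CF/(1+0.0415)^t    t·PV
  1       812.50       780.1248       780.1248
  2       812.50       749.0397     1,498.0793
  3       812.50       719.1932     2,157.5795
  4       812.50       690.5359     2,762.1437
  5       812.50       663.0206     3,315.1028
  6    25,812.50    20,224.3431   121,346.0583
  Σ                 23,826.2572   131,859.0884
P = 23,826.2572; D_Mac = 5.53419 yrs; D_mod = 5.31367 yrs.
DV01 ≈ 5.31367 × 23,826.2572 × 0.0001 = 12.660498.

€12.660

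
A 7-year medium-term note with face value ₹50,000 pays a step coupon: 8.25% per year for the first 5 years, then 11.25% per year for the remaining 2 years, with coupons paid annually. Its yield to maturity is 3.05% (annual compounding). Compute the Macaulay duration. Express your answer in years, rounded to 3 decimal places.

Periodic yield y = 0.0305. Discount each cash flow and weight by its year:
  t   CF        PV=CF/(1+0.0305)^t    t·PV
  1     4,125.00     4,002.9112     4,002.9112
  2     4,125.00     3,884.4359     7,768.8718
  3     4,125.00     3,769.4672    11,308.4015
  4     4,125.00     3,657.9012    14,631.6047
  5     4,125.00     3,549.6372    17,748.1862
  6     5,625.00     4,697.1513    28,182.9078
  7    55,625.00    45,074.8252   315,523.7764
  Σ                 68,636.3292   399,166.6597
Price P = Σ PV = 68,636.3292.
Macaulay duration = Σ(t·PV) / P = 399,166.6597 / 68,636.3292 = 5.81568 years.

5.816 years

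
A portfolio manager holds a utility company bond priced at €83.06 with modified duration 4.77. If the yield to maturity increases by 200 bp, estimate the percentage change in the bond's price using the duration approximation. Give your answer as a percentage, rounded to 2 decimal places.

-9.54%

Duration approximation: ΔP/P ≈ -D_mod · Δy = -4.77 × (+0.02) = -0.095400.
As a percentage: -9.5400%.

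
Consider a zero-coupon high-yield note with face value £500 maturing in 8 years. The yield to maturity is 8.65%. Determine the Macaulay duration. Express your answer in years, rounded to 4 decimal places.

8.0000 years

A zero-coupon bond has a single cash flow at maturity, so its Macaulay duration equals its maturity: 8 years.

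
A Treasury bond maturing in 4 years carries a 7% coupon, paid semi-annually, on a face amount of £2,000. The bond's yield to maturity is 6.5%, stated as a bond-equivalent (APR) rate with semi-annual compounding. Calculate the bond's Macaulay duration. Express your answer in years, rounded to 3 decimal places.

3.562 years

Periodic yield y = 0.0325. Discount each cash flow and weight by its period:
  t   CF        PV=CF/(1+0.0325)^t    t·PV
  1        70.00        67.7966        67.7966
  2        70.00        65.6626       131.3252
  3        70.00        63.5957       190.7871
  4        70.00        61.5939       246.3757
  5        70.00        59.6551       298.2756
  6        70.00        57.7774       346.6641
  7        70.00        55.9587       391.7109
  8     2,070.00     1,602.6912    12,821.5299
  Σ                  2,034.7312    14,494.4651
Price P = Σ PV = 2,034.7312.
Macaulay duration = Σ(t·PV) / P = 14,494.4651 / 2,034.7312 = 7.12353 half-year periods.
In years: 7.12353 / 2 = 3.56176 years.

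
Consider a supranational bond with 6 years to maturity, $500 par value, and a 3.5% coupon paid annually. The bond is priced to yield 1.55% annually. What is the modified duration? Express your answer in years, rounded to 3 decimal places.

Periodic yield y = 0.0155. First find Macaulay duration:
  t   CF        PV=CF/(1+0.0155)^t    t·PV
  1        17.50        17.2329        17.2329
  2        17.50        16.9699        33.9397
  3        17.50        16.7108        50.1325
  4        17.50        16.4558        65.8231
  5        17.50        16.2046        81.0230
  6       517.50       471.8791     2,831.2749
  Σ                    555.4531     3,079.4261
P = 555.4531; Macaulay duration = 3,079.4261 / 555.4531 = 5.54399 years.
Modified duration = D_Mac / (1 + y) = 5.54399 / 1.0155 = 5.45937 years.

5.459 years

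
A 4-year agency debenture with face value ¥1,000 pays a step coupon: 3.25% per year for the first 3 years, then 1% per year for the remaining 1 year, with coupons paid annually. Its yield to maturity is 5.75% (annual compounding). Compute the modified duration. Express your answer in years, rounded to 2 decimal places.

3.59 years

Periodic yield y = 0.0575. First find Macaulay duration:
  t   CF        PV=CF/(1+0.0575)^t    t·PV
  1        32.50        30.7329        30.7329
  2        32.50        29.0618        58.1236
  3        32.50        27.4816        82.4448
  4     1,010.00       807.6066     3,230.4265
  Σ                    894.8829     3,401.7278
P = 894.8829; Macaulay duration = 3,401.7278 / 894.8829 = 3.80131 years.
Modified duration = D_Mac / (1 + y) = 3.80131 / 1.0575 = 3.59462 years.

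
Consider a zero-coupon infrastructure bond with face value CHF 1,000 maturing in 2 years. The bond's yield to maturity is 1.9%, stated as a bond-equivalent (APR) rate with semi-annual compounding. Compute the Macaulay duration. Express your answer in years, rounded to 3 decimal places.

A zero-coupon bond has a single cash flow at maturity, so its Macaulay duration equals its maturity: 2 years.
(Equivalently: 4 semi-annual periods ÷ 2 = 2 years.)

2.000 years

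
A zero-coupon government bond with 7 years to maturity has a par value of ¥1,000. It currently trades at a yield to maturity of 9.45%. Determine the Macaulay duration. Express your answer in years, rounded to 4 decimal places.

7.0000 years

A zero-coupon bond has a single cash flow at maturity, so its Macaulay duration equals its maturity: 7 years.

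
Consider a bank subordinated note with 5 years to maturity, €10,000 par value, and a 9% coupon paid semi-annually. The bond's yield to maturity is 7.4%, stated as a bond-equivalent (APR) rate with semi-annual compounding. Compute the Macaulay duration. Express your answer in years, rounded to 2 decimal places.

Periodic yield y = 0.037. Discount each cash flow and weight by its period:
  t   CF        PV=CF/(1+0.037)^t    t·PV
  1       450.00       433.9441       433.9441
  2       450.00       418.4610       836.9220
  3       450.00       403.5304     1,210.5912
  4       450.00       389.1325     1,556.5299
  5       450.00       375.2483     1,876.2415
  6       450.00       361.8595     2,171.1570
  7       450.00       348.9484     2,442.6388
  8       450.00       336.4980     2,691.9838
  9       450.00       324.4918     2,920.4261
  10   10,450.00     7,266.5577    72,665.5770
  Σ                 10,658.6716    88,806.0115
Price P = Σ PV = 10,658.6716.
Macaulay duration = Σ(t·PV) / P = 88,806.0115 / 10,658.6716 = 8.33181 half-year periods.
In years: 8.33181 / 2 = 4.16590 years.

4.17 years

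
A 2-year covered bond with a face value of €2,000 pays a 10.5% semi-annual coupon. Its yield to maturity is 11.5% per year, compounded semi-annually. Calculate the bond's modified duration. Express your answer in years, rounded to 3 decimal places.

Periodic yield y = 0.0575. First find Macaulay duration:
  t   CF        PV=CF/(1+0.0575)^t    t·PV
  1       105.00        99.2908        99.2908
  2       105.00        93.8920       187.7840
  3       105.00        88.7868       266.3603
  4     2,105.00     1,683.1801     6,732.7205
  Σ                  1,965.1497     7,286.1555
P = 1,965.1497; Macaulay duration = 7,286.1555 / 1,965.1497 = 3.70768 half-year periods = 1.85384 years.
Modified duration = D_Mac / (1 + y) = 1.85384 / 1.0575 = 1.75304 years.

1.753 years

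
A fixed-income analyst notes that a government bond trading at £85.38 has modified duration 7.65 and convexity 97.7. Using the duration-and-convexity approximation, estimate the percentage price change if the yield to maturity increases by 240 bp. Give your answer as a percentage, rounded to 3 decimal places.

Duration effect: -D_mod·Δy = -7.65 × (+0.024) = -0.183600
Convexity effect: ½·C·(Δy)² = 0.5 × 97.7 × (0.024)² = +0.0281376
ΔP/P ≈ -0.183600 + 0.0281376 = -0.1554624
= -15.54624%.

-15.546%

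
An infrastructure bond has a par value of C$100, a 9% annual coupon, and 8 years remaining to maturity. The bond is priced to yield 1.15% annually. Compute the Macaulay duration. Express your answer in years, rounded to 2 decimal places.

6.47 years

Periodic yield y = 0.0115. Discount each cash flow and weight by its year:
  t   CF        PV=CF/(1+0.0115)^t    t·PV
  1         9.00         8.8977         8.8977
  2         9.00         8.7965        17.5930
  3         9.00         8.6965        26.0895
  4         9.00         8.5976        34.3905
  5         9.00         8.4999        42.4994
  6         9.00         8.4032        50.4195
  7         9.00         8.3077        58.1540
  8       109.00        99.4717       795.7733
  Σ                    159.6708     1,033.8170
Price P = Σ PV = 159.6708.
Macaulay duration = Σ(t·PV) / P = 1,033.8170 / 159.6708 = 6.47468 years.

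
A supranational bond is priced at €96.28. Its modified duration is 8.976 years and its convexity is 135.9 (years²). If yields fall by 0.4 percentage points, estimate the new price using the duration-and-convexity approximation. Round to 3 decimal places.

Duration effect: -D_mod·Δy = -8.976 × (-0.004) = +0.035904
Convexity effect: ½·C·(Δy)² = 0.5 × 135.9 × (-0.004)² = +0.0010872
ΔP/P ≈ +0.035904 + 0.0010872 = +0.0369912
New price ≈ 96.28 × (1 + 0.0369912) = 99.841512736.

€99.842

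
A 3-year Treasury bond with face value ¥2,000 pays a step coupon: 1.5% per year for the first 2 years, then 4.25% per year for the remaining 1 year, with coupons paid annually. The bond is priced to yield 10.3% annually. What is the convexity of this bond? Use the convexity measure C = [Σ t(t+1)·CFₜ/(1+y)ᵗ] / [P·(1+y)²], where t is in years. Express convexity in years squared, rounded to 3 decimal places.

9.649

With y = 0.103:
  t   CF        PV=CF/(1+0.103)^t    t·PV        t(t+1)·PV
  1        30.00        27.1985        27.1985          54.3971
  2        30.00        24.6587        49.3174         147.9522
  3     2,085.00     1,553.7442     4,661.2326      18,644.9305
  Σ                  1,605.6015     4,737.7486      18,847.2798
P = 1,605.6015.
Convexity = Σ t(t+1)·PV / [P·(1+y)²] = 18,847.2798 / (1,605.6015 × 1.216609) = 9.64850.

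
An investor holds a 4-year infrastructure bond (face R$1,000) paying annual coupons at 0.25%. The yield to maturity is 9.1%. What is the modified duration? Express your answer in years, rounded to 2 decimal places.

Periodic yield y = 0.091. First find Macaulay duration:
  t   CF        PV=CF/(1+0.091)^t    t·PV
  1         2.50         2.2915         2.2915
  2         2.50         2.1003         4.2007
  3         2.50         1.9252         5.7755
  4     1,002.50       707.5960     2,830.3841
  Σ                    713.9130     2,842.6517
P = 713.9130; Macaulay duration = 2,842.6517 / 713.9130 = 3.98179 years.
Modified duration = D_Mac / (1 + y) = 3.98179 / 1.091 = 3.64967 years.

3.65 years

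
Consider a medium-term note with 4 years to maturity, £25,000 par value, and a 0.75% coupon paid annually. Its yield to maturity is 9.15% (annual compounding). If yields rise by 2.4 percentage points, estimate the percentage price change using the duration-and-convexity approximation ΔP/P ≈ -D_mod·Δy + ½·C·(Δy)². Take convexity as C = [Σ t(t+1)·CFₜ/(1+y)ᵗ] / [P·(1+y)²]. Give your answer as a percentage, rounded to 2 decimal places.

With y = 0.0915:
  t   CF        PV=CF/(1+0.0915)^t    t·PV        t(t+1)·PV
  1       187.50       171.7820       171.7820         343.5639
  2       187.50       157.3815       314.7631         944.2892
  3       187.50       144.1883       432.5649       1,730.2597
  4    25,187.50    17,745.5761    70,982.3044     354,911.5222
  Σ                 18,218.9279    71,901.4144     357,929.6351
P = 18,218.9279; D_Mac = 3.94652 yrs; D_mod = 3.61569 yrs; C = 16.49025.
Duration effect: -3.61569 × (+0.024) = -0.086776
Convexity effect: 0.5 × 16.49025 × (0.024)² = +0.0047492
ΔP/P ≈ -0.086776 + 0.0047492 = -0.082027 = -8.2027%.

-8.20%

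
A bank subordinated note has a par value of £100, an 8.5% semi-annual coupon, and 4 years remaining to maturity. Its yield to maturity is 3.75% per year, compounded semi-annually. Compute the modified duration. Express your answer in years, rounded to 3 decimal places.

3.456 years

Periodic yield y = 0.01875. First find Macaulay duration:
  t   CF        PV=CF/(1+0.01875)^t    t·PV
  1         4.25         4.1718         4.1718
  2         4.25         4.0950         8.1900
  3         4.25         4.0196        12.0589
  4         4.25         3.9456        15.7826
  5         4.25         3.8730        19.3651
  6         4.25         3.8017        22.8105
  7         4.25         3.7318        26.1224
  8       104.25        89.8535       718.8282
  Σ                    117.4921       827.3295
P = 117.4921; Macaulay duration = 827.3295 / 117.4921 = 7.04157 half-year periods = 3.52079 years.
Modified duration = D_Mac / (1 + y) = 3.52079 / 1.01875 = 3.45599 years.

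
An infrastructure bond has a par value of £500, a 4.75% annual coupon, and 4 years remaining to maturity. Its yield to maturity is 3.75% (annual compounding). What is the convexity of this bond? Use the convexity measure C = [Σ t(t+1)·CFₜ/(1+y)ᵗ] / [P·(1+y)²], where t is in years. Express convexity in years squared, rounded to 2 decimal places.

With y = 0.0375:
  t   CF        PV=CF/(1+0.0375)^t    t·PV        t(t+1)·PV
  1        23.75        22.8916        22.8916          45.7831
  2        23.75        22.0642        44.1283         132.3850
  3        23.75        21.2667        63.8000         255.1999
  4       523.75       452.0345     1,808.1381       9,040.6907
  Σ                    518.2569     1,938.9580       9,474.0587
P = 518.2569.
Convexity = Σ t(t+1)·PV / [P·(1+y)²] = 9,474.0587 / (518.2569 × 1.076406) = 16.98301.

16.98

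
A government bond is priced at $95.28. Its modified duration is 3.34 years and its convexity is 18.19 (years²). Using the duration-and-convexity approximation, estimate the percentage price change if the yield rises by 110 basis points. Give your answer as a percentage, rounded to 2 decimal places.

Duration effect: -D_mod·Δy = -3.34 × (+0.011) = -0.036740
Convexity effect: ½·C·(Δy)² = 0.5 × 18.19 × (0.011)² = +0.001100495
ΔP/P ≈ -0.036740 + 0.001100495 = -0.035639505
= -3.5639505%.

-3.56%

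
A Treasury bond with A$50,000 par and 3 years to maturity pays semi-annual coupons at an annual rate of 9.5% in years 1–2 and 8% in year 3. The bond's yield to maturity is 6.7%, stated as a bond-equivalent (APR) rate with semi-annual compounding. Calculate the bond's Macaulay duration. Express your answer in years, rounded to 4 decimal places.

Periodic yield y = 0.0335. Discount each cash flow and weight by its period:
  t   CF        PV=CF/(1+0.0335)^t    t·PV
  1     2,375.00     2,298.0164     2,298.0164
  2     2,375.00     2,223.5283     4,447.0565
  3     2,375.00     2,151.4545     6,454.3636
  4     2,375.00     2,081.7170     8,326.8680
  5     2,000.00     1,696.2021     8,481.0104
  6    52,000.00    42,671.7504   256,030.5023
  Σ                 53,122.6687   286,037.8172
Price P = Σ PV = 53,122.6687.
Macaulay duration = Σ(t·PV) / P = 286,037.8172 / 53,122.6687 = 5.38448 half-year periods.
In years: 5.38448 / 2 = 2.69224 years.

2.6922 years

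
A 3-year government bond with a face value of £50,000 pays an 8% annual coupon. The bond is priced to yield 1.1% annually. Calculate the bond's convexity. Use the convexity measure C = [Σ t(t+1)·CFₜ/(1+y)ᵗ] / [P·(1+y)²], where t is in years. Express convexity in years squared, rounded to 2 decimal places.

10.71

With y = 0.011:
  t   CF        PV=CF/(1+0.011)^t    t·PV        t(t+1)·PV
  1     4,000.00     3,956.4787     3,956.4787       7,912.9575
  2     4,000.00     3,913.4310     7,826.8620      23,480.5860
  3    54,000.00    52,256.4969   156,769.4908     627,077.9633
  Σ                 60,126.4067   168,552.8315     658,471.5067
P = 60,126.4067.
Convexity = Σ t(t+1)·PV / [P·(1+y)²] = 658,471.5067 / (60,126.4067 × 1.022121) = 10.71444.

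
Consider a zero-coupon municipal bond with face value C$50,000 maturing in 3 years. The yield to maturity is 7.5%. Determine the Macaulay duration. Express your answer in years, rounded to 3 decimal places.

3.000 years

A zero-coupon bond has a single cash flow at maturity, so its Macaulay duration equals its maturity: 3 years.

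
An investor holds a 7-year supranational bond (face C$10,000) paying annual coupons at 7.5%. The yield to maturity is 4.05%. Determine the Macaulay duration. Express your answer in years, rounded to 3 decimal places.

5.824 years

Periodic yield y = 0.0405. Discount each cash flow and weight by its year:
  t   CF        PV=CF/(1+0.0405)^t    t·PV
  1       750.00       720.8073       720.8073
  2       750.00       692.7509     1,385.5018
  3       750.00       665.7865     1,997.3596
  4       750.00       639.8717     2,559.4869
  5       750.00       614.9656     3,074.8281
  6       750.00       591.0290     3,546.1737
  7    10,750.00     8,141.6771    56,991.7395
  Σ                 12,066.8881    70,275.8969
Price P = Σ PV = 12,066.8881.
Macaulay duration = Σ(t·PV) / P = 70,275.8969 / 12,066.8881 = 5.82386 years.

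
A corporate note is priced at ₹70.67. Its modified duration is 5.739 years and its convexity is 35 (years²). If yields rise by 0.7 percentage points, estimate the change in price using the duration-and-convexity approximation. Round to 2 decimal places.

-₹2.78

Duration effect: -D_mod·Δy = -5.739 × (+0.007) = -0.040173
Convexity effect: ½·C·(Δy)² = 0.5 × 35 × (0.007)² = +0.0008575
ΔP/P ≈ -0.040173 + 0.0008575 = -0.0393155
ΔP ≈ 70.67 × (-0.0393155) = -2.778426385.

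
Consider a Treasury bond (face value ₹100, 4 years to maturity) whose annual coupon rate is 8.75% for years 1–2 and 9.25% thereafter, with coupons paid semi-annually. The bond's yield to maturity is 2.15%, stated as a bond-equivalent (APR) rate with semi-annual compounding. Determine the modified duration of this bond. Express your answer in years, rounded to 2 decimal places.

Periodic yield y = 0.01075. First find Macaulay duration:
  t   CF        PV=CF/(1+0.01075)^t    t·PV
  1        4.375         4.3285         4.3285
  2        4.375         4.2824         8.5649
  3        4.375         4.2369        12.7107
  4        4.375         4.1918        16.7673
  5        4.625         4.3842        21.9211
  6        4.625         4.3376        26.0256
  7        4.625         4.2915        30.0402
  8      104.625        96.0474       768.3789
  Σ                    126.1003       888.7372
P = 126.1003; Macaulay duration = 888.7372 / 126.1003 = 7.04786 half-year periods = 3.52393 years.
Modified duration = D_Mac / (1 + y) = 3.52393 / 1.01075 = 3.48645 years.

3.49 years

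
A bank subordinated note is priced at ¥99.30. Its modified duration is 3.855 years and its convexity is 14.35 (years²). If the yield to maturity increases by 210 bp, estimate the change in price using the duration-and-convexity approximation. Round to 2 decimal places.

Duration effect: -D_mod·Δy = -3.855 × (+0.021) = -0.080955
Convexity effect: ½·C·(Δy)² = 0.5 × 14.35 × (0.021)² = +0.003164175
ΔP/P ≈ -0.080955 + 0.003164175 = -0.077790825
ΔP ≈ 99.30 × (-0.077790825) = -7.7246289225.

-¥7.72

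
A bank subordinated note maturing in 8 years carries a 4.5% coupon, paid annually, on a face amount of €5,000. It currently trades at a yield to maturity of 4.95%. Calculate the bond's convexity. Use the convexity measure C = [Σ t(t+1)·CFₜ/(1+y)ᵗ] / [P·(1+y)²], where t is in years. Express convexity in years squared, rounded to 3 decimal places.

With y = 0.0495:
  t   CF        PV=CF/(1+0.0495)^t    t·PV        t(t+1)·PV
  1       225.00       214.3878       214.3878         428.7756
  2       225.00       204.2761       408.5523       1,225.6568
  3       225.00       194.6414       583.9242       2,335.6966
  4       225.00       185.4611       741.8443       3,709.2213
  5       225.00       176.7137       883.5687       5,301.4120
  6       225.00       168.3790     1,010.2738       7,071.9169
  7       225.00       160.4373     1,123.0613       8,984.4903
  8     5,225.00     3,549.9869    28,399.8953     255,599.0574
  Σ                  4,854.2833    33,365.5076     284,656.2270
P = 4,854.2833.
Convexity = Σ t(t+1)·PV / [P·(1+y)²] = 284,656.2270 / (4,854.2833 × 1.101450) = 53.23910.

53.239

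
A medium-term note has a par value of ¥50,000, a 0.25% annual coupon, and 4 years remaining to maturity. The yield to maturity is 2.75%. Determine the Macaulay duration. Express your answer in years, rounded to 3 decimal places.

Periodic yield y = 0.0275. Discount each cash flow and weight by its year:
  t   CF        PV=CF/(1+0.0275)^t    t·PV
  1       125.00       121.6545       121.6545
  2       125.00       118.3985       236.7971
  3       125.00       115.2297       345.6892
  4    50,125.00    44,970.4324   179,881.7296
  Σ                 45,325.7152   180,585.8704
Price P = Σ PV = 45,325.7152.
Macaulay duration = Σ(t·PV) / P = 180,585.8704 / 45,325.7152 = 3.98418 years.

3.984 years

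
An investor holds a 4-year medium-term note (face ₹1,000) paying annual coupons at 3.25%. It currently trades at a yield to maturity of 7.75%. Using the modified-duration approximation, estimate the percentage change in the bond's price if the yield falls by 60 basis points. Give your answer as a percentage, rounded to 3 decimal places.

Periodic yield y = 0.0775. Modified duration first:
  t   CF        PV=CF/(1+0.0775)^t    t·PV
  1        32.50        30.1624        30.1624
  2        32.50        27.9930        55.9859
  3        32.50        25.9795        77.9386
  4     1,032.50       765.9862     3,063.9448
  Σ                    850.1211     3,228.0318
P = 850.1211; D_Mac = 3.79714 yrs; D_mod = 3.79714/(1+0.0775) = 3.52403 yrs.
ΔP/P ≈ -D_mod · Δy = -3.52403 × (-0.006) = +0.021144 = +2.1144%.

+2.114%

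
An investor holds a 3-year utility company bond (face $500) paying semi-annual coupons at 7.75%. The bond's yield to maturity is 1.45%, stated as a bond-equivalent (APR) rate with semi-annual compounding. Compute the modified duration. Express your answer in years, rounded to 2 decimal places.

Periodic yield y = 0.00725. First find Macaulay duration:
  t   CF        PV=CF/(1+0.00725)^t    t·PV
  1       19.375        19.2355        19.2355
  2       19.375        19.0971        38.1942
  3       19.375        18.9596        56.8789
  4       19.375        18.8232        75.2927
  5       19.375        18.6877        93.4384
  6      519.375       497.3446     2,984.0674
  Σ                    592.1477     3,267.1071
P = 592.1477; Macaulay duration = 3,267.1071 / 592.1477 = 5.51739 half-year periods = 2.75869 years.
Modified duration = D_Mac / (1 + y) = 2.75869 / 1.00725 = 2.73884 years.

2.74 years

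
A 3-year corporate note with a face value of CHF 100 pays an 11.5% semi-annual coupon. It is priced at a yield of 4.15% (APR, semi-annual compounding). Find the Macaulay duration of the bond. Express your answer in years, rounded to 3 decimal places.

Periodic yield y = 0.02075. Discount each cash flow and weight by its period:
  t   CF        PV=CF/(1+0.02075)^t    t·PV
  1         5.75         5.6331         5.6331
  2         5.75         5.5186        11.0372
  3         5.75         5.4064        16.2193
  4         5.75         5.2965        21.1861
  5         5.75         5.1888        25.9442
  6       105.75        93.4898       560.9386
  Σ                    120.5333       640.9584
Price P = Σ PV = 120.5333.
Macaulay duration = Σ(t·PV) / P = 640.9584 / 120.5333 = 5.31769 half-year periods.
In years: 5.31769 / 2 = 2.65884 years.

2.659 years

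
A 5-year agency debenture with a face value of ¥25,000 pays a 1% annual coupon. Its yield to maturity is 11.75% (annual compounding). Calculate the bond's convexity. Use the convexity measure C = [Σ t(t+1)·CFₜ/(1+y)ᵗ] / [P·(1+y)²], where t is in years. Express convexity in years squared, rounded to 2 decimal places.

With y = 0.1175:
  t   CF        PV=CF/(1+0.1175)^t    t·PV        t(t+1)·PV
  1       250.00       223.7136       223.7136         447.4273
  2       250.00       200.1912       400.3824       1,201.1471
  3       250.00       179.1420       537.4260       2,149.7040
  4       250.00       160.3060       641.2242       3,206.1208
  5    25,250.00    14,488.5100    72,442.5498     434,655.2986
  Σ                 15,251.8628    74,245.2959     441,659.6977
P = 15,251.8628.
Convexity = Σ t(t+1)·PV / [P·(1+y)²] = 441,659.6977 / (15,251.8628 × 1.248806) = 23.18835.

23.19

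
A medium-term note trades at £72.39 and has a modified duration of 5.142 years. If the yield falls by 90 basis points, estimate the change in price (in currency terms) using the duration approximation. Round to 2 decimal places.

Duration approximation: ΔP/P ≈ -D_mod · Δy = -5.142 × (-0.009) = +0.046278.
ΔP ≈ 72.39 × (+0.046278) = +3.35006442.

+£3.35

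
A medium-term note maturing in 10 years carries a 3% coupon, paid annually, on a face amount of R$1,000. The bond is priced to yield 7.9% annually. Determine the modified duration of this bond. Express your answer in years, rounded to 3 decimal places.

7.835 years

Periodic yield y = 0.079. First find Macaulay duration:
  t   CF        PV=CF/(1+0.079)^t    t·PV
  1        30.00        27.8035        27.8035
  2        30.00        25.7679        51.5357
  3        30.00        23.8812        71.6437
  4        30.00        22.1328        88.5310
  5        30.00        20.5123       102.5614
  6        30.00        19.0105       114.0627
  7        30.00        17.6186       123.3301
  8        30.00        16.3286       130.6290
  9        30.00        15.1331       136.1980
  10    1,030.00       481.5294     4,815.2937
  Σ                    669.7178     5,661.5890
P = 669.7178; Macaulay duration = 5,661.5890 / 669.7178 = 8.45369 years.
Modified duration = D_Mac / (1 + y) = 8.45369 / 1.079 = 7.83475 years.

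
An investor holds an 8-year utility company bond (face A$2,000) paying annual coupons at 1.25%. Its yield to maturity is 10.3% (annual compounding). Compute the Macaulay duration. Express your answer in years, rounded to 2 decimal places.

7.49 years

Periodic yield y = 0.103. Discount each cash flow and weight by its year:
  t   CF        PV=CF/(1+0.103)^t    t·PV
  1        25.00        22.6655        22.6655
  2        25.00        20.5489        41.0978
  3        25.00        18.6300        55.8901
  4        25.00        16.8903        67.5613
  5        25.00        15.3131        76.5654
  6        25.00        13.8831        83.2987
  7        25.00        12.5867        88.1068
  8     2,025.00       924.3170     7,394.5358
  Σ                  1,044.8346     7,829.7213
Price P = Σ PV = 1,044.8346.
Macaulay duration = Σ(t·PV) / P = 7,829.7213 / 1,044.8346 = 7.49374 years.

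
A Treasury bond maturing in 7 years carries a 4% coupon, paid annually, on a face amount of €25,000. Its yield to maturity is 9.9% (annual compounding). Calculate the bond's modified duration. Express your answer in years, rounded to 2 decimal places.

5.53 years

Periodic yield y = 0.099. First find Macaulay duration:
  t   CF        PV=CF/(1+0.099)^t    t·PV
  1     1,000.00       909.9181       909.9181
  2     1,000.00       827.9510     1,655.9019
  3     1,000.00       753.3676     2,260.1027
  4     1,000.00       685.5028     2,742.0112
  5     1,000.00       623.7514     3,118.7570
  6     1,000.00       567.5627     3,405.3762
  7    26,000.00    13,427.3250    93,991.2750
  Σ                 17,795.3785   108,083.3422
P = 17,795.3785; Macaulay duration = 108,083.3422 / 17,795.3785 = 6.07367 years.
Modified duration = D_Mac / (1 + y) = 6.07367 / 1.099 = 5.52655 years.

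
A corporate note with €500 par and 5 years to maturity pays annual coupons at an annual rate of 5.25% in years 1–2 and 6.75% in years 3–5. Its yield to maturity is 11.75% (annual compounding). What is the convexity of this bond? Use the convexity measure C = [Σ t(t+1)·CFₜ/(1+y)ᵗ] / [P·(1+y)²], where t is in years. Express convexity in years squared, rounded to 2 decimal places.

With y = 0.1175:
  t   CF        PV=CF/(1+0.1175)^t    t·PV        t(t+1)·PV
  1        26.25        23.4899        23.4899          46.9799
  2        26.25        21.0201        42.0401         126.1204
  3        33.75        24.1842        72.5525         290.2100
  4        33.75        21.6413        86.5653         432.8263
  5       533.75       306.2670     1,531.3351       9,188.0105
  Σ                    396.6025     1,755.9829      10,084.1472
P = 396.6025.
Convexity = Σ t(t+1)·PV / [P·(1+y)²] = 10,084.1472 / (396.6025 × 1.248806) = 20.36051.

20.36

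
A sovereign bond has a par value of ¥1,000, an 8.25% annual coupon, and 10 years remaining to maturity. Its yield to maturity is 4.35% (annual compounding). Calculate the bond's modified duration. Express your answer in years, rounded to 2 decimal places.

7.25 years

Periodic yield y = 0.0435. First find Macaulay duration:
  t   CF        PV=CF/(1+0.0435)^t    t·PV
  1        82.50        79.0609        79.0609
  2        82.50        75.7651       151.5301
  3        82.50        72.6067       217.8200
  4        82.50        69.5800       278.3198
  5        82.50        66.6794       333.3970
  6        82.50        63.8998       383.3986
  7        82.50        61.2360       428.6520
  8        82.50        58.6833       469.4662
  9        82.50        56.2370       506.1327
  10    1,082.50       707.1367     7,071.3669
  Σ                  1,310.8846     9,919.1441
P = 1,310.8846; Macaulay duration = 9,919.1441 / 1,310.8846 = 7.56676 years.
Modified duration = D_Mac / (1 + y) = 7.56676 / 1.0435 = 7.25132 years.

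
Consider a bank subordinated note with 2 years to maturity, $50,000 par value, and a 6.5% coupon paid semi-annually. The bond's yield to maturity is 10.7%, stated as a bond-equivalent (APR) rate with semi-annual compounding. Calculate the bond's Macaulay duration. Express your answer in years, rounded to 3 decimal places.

Periodic yield y = 0.0535. Discount each cash flow and weight by its period:
  t   CF        PV=CF/(1+0.0535)^t    t·PV
  1     1,625.00     1,542.4775     1,542.4775
  2     1,625.00     1,464.1457     2,928.2913
  3     1,625.00     1,389.7918     4,169.3754
  4    51,625.00    41,910.4096   167,641.6382
  Σ                 46,306.8245   176,281.7824
Price P = Σ PV = 46,306.8245.
Macaulay duration = Σ(t·PV) / P = 176,281.7824 / 46,306.8245 = 3.80682 half-year periods.
In years: 3.80682 / 2 = 1.90341 years.

1.903 years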